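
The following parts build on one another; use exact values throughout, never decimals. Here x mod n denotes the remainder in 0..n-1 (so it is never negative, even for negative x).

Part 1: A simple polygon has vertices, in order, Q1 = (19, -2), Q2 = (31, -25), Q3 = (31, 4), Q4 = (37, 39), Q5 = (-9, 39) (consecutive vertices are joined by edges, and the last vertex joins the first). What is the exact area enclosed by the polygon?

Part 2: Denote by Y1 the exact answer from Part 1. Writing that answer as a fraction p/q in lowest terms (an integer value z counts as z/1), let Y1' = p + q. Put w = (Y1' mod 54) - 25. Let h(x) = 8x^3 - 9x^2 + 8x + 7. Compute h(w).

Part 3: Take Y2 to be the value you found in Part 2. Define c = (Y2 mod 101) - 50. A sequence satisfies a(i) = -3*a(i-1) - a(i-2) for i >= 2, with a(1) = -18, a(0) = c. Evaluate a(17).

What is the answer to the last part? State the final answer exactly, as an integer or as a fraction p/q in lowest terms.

Part 1: cross terms: (19*-25 - 31*-2)=-413, (31*4 - 31*-25)=899, (31*39 - 37*4)=1061, (37*39 - -9*39)=1794, (-9*-2 - 19*39)=-723; twice the area = |2618| = 2618; area = 1309; answer 1309
Part 2: Y1 = 1309; threaded value p + q = 1310; w = -11; 8*(-11)^3 - 9*(-11)^2 + 8*(-11)^1 + 7 = (-10648) + (-1089) + (-88) + (7) = -11818; answer -11818
Part 3: Y2 = -11818; c = 50; a(2) = -3*(-18) - 1*(50) = 4; iterating: a(2)=4, a(3)=6, a(4)=-22, a(5)=60, a(6)=-158, a(7)=414, a(8)=-1084, a(9)=2838, a(10)=-7430, a(11)=19452, a(12)=-50926, a(13)=133326, a(14)=-349052, a(15)=913830, a(16)=-2392438, a(17)=6263484; answer 6263484

6263484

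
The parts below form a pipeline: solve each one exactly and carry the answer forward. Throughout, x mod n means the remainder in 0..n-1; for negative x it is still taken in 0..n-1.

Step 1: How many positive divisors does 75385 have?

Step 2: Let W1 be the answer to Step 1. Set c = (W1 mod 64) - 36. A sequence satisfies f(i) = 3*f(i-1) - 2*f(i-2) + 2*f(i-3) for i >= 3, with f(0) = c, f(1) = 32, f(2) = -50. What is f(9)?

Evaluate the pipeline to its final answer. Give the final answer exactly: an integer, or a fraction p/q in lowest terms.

-62874

Step 1: 75385 = 5 * 15077; number of divisors = (1+1) * (1+1) = 4; answer 4
Step 2: W1 = 4; c = -32; f(3) = 3*(-50) - 2*(32) + 2*(-32) = -278; iterating: f(3)=-278, f(4)=-670, f(5)=-1554, f(6)=-3878, f(7)=-9866, f(8)=-24950, f(9)=-62874; answer -62874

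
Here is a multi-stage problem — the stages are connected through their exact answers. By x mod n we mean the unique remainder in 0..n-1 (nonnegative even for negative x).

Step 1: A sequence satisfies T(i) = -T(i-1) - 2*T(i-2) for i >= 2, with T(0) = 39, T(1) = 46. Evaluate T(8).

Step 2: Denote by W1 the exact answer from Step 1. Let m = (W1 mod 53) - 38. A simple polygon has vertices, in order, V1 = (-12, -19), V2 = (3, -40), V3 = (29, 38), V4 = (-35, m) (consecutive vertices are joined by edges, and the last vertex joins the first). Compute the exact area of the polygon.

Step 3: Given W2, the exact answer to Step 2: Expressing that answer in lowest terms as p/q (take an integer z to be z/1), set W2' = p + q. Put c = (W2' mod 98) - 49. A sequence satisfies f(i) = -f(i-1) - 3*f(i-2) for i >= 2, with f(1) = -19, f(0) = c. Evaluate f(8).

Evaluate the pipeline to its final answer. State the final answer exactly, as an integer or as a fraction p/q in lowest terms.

-1913

Step 1: T(2) = -1*(46) - 2*(39) = -124; iterating: T(2)=-124, T(3)=32, T(4)=216, T(5)=-280, T(6)=-152, T(7)=712, T(8)=-408; answer -408
Step 2: W1 = -408; m = -22; cross terms: (-12*-40 - 3*-19)=537, (3*38 - 29*-40)=1274, (29*-22 - -35*38)=692, (-35*-19 - -12*-22)=401; twice the area = |2904| = 2904; area = 1452; answer 1452
Step 3: W2 = 1452; threaded value p + q = 1453; c = 32; f(2) = -1*(-19) - 3*(32) = -77; iterating: f(2)=-77, f(3)=134, f(4)=97, f(5)=-499, f(6)=208, f(7)=1289, f(8)=-1913; answer -1913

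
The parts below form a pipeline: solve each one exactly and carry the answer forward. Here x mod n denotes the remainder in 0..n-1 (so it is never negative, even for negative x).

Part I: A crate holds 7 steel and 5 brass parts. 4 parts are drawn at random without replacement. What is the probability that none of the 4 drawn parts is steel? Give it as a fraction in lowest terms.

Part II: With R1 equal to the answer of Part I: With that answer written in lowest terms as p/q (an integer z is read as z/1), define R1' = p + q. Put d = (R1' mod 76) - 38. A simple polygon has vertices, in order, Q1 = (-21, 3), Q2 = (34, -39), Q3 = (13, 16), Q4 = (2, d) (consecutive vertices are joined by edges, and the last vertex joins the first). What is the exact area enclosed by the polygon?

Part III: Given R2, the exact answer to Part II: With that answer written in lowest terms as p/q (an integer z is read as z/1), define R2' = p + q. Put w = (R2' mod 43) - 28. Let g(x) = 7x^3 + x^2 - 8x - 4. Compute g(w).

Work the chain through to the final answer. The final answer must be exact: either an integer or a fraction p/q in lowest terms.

Part I: total draws C(12,4) = 495; favorable C(5,4) = 5; P = 1/99; answer 1/99
Part II: R1 = 1/99; threaded value p + q = 100; d = -14; cross terms: (-21*-39 - 34*3)=717, (34*16 - 13*-39)=1051, (13*-14 - 2*16)=-214, (2*3 - -21*-14)=-288; twice the area = |1266| = 1266; area = 633; answer 633
Part III: R2 = 633; threaded value p + q = 634; w = 4; 7*(4)^3 + 1*(4)^2 - 8*(4)^1 - 4 = (448) + (16) + (-32) + (-4) = 428; answer 428

428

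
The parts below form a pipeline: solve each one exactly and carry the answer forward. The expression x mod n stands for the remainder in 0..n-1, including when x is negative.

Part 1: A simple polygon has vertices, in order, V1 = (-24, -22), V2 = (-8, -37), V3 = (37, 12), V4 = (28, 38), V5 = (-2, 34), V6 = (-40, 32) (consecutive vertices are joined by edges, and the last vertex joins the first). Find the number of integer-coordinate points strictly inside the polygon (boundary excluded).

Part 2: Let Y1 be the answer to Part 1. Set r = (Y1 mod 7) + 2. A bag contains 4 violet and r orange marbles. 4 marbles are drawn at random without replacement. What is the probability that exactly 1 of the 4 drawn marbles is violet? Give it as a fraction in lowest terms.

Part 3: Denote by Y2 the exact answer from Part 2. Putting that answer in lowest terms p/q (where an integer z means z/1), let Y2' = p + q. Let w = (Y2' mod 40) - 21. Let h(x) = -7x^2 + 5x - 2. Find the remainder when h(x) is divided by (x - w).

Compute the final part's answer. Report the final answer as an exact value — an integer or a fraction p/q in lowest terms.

-2360

Part 1: cross terms: (-24*-37 - -8*-22)=712, (-8*12 - 37*-37)=1273, (37*38 - 28*12)=1070, (28*34 - -2*38)=1028, (-2*32 - -40*34)=1296, (-40*-22 - -24*32)=1648; twice the area = |7027| = 7027; area = 7027/2; boundary points = 1 + 1 + 1 + 2 + 2 + 2 = 9; strictly interior points = area - boundary/2 + 1 = 3510; answer 3510
Part 2: Y1 = 3510; r = 5; total draws C(9,4) = 126; favorable C(4,1)*C(5,3) = 40; P = 20/63; answer 20/63
Part 3: Y2 = 20/63; threaded value p + q = 83; w = -18; remainder = value at the root: -7*(-18)^2 + 5*(-18)^1 - 2 = (-2268) + (-90) + (-2) = -2360; answer -2360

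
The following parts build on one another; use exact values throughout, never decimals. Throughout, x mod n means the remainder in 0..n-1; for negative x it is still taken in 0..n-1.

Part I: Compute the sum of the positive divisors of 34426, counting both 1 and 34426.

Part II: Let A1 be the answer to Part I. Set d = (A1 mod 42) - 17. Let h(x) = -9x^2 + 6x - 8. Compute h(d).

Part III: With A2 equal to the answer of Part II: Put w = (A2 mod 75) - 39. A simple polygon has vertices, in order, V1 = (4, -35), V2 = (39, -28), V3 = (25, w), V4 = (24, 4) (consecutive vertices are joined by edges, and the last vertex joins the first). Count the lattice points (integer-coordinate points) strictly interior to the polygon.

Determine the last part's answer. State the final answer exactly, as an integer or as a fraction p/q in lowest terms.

669

Part I: 34426 = 2 * 7 * 2459; sigma = (1 + 2) * (1 + 7) * (1 + 2459) = 3 * 8 * 2460 = 59040; answer 59040
Part II: A1 = 59040; d = 13; -9*(13)^2 + 6*(13)^1 - 8 = (-1521) + (78) + (-8) = -1451; answer -1451
Part III: A2 = -1451; w = 10; cross terms: (4*-28 - 39*-35)=1253, (39*10 - 25*-28)=1090, (25*4 - 24*10)=-140, (24*-35 - 4*4)=-856; twice the area = |1347| = 1347; area = 1347/2; boundary points = 7 + 2 + 1 + 1 = 11; strictly interior points = area - boundary/2 + 1 = 669; answer 669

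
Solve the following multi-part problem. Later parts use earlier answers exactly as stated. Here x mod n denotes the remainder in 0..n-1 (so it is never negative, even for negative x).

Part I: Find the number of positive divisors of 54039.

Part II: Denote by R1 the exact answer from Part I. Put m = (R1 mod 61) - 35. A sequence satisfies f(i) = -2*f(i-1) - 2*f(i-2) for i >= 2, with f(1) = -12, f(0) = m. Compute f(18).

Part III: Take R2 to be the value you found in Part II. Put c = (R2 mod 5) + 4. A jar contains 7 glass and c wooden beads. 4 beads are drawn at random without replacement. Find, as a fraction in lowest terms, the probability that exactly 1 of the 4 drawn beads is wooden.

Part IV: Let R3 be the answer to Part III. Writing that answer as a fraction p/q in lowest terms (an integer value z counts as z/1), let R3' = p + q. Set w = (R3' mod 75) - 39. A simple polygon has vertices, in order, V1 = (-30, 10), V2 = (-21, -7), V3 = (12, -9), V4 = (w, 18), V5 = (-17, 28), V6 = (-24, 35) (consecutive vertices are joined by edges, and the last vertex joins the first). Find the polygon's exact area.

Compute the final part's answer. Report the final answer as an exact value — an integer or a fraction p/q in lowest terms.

Part I: 54039 = 3 * 18013; number of divisors = (1+1) * (1+1) = 4; answer 4
Part II: R1 = 4; m = -31; f(2) = -2*(-12) - 2*(-31) = 86; iterating: f(2)=86, f(3)=-148, f(4)=124, f(5)=48, f(6)=-344, f(7)=592, f(8)=-496, f(9)=-192, f(10)=1376, f(11)=-2368, f(12)=1984, f(13)=768, f(14)=-5504, f(15)=9472, f(16)=-7936, f(17)=-3072, f(18)=22016; answer 22016
Part III: R2 = 22016; c = 5; total draws C(12,4) = 495; favorable C(5,1)*C(7,3) = 175; P = 35/99; answer 35/99
Part IV: R3 = 35/99; threaded value p + q = 134; w = 20; cross terms: (-30*-7 - -21*10)=420, (-21*-9 - 12*-7)=273, (12*18 - 20*-9)=396, (20*28 - -17*18)=866, (-17*35 - -24*28)=77, (-24*10 - -30*35)=810; twice the area = |2842| = 2842; area = 1421; answer 1421

1421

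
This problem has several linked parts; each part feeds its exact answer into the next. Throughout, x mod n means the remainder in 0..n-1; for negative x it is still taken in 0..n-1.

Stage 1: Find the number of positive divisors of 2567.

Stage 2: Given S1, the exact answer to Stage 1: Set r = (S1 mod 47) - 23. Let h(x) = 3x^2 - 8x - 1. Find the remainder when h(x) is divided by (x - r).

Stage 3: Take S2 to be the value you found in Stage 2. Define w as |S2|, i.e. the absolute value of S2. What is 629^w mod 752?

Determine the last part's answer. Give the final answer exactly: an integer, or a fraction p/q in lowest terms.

601

Stage 1: 2567 = 17 * 151; number of divisors = (1+1) * (1+1) = 4; answer 4
Stage 2: S1 = 4; r = -19; remainder = value at the root: 3*(-19)^2 - 8*(-19)^1 - 1 = (1083) + (152) + (-1) = 1234; answer 1234
Stage 3: S2 = 1234; w = 1234; squarings mod 752: 629^1=629, 629^2=89, 629^4=401, 629^8=625, 629^16=337, 629^32=17, 629^64=289, 629^128=49, 629^256=145, 629^512=721, 629^1024=209; 629^1234 = 629^2 * 629^16 * 629^64 * 629^128 * 629^1024 = 601 (mod 752); answer 601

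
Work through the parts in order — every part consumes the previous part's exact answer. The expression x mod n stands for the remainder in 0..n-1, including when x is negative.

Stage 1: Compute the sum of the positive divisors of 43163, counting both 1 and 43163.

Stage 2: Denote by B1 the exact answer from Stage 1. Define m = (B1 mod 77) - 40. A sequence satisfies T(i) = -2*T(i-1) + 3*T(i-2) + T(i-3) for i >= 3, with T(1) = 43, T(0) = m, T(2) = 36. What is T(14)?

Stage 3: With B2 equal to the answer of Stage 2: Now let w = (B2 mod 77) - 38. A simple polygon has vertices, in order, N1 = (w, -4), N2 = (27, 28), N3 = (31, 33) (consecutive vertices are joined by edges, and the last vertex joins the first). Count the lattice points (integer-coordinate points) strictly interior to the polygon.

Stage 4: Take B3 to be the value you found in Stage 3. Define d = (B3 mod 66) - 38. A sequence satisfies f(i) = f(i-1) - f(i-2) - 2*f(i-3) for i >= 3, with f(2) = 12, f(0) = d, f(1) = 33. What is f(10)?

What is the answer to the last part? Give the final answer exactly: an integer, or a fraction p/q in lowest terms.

-45

Stage 1: 43163 = 17 * 2539; sigma = (1 + 17) * (1 + 2539) = 18 * 2540 = 45720; answer 45720
Stage 2: B1 = 45720; m = 19; T(3) = -2*(36) + 3*(43) + 1*(19) = 76; iterating: T(3)=76, T(4)=-1, T(5)=266, T(6)=-459, T(7)=1715, T(8)=-4541, T(9)=13768, T(10)=-39444, T(11)=115651, T(12)=-335866, T(13)=979241, T(14)=-2850429; answer -2850429
Stage 3: B2 = -2850429; w = -4; cross terms: (-4*28 - 27*-4)=-4, (27*33 - 31*28)=23, (31*-4 - -4*33)=8; twice the area = |27| = 27; area = 27/2; boundary points = 1 + 1 + 1 = 3; strictly interior points = area - boundary/2 + 1 = 13; answer 13
Stage 4: B3 = 13; d = -25; f(3) = 1*(12) - 1*(33) - 2*(-25) = 29; iterating: f(3)=29, f(4)=-49, f(5)=-102, f(6)=-111, f(7)=89, f(8)=404, f(9)=537, f(10)=-45; answer -45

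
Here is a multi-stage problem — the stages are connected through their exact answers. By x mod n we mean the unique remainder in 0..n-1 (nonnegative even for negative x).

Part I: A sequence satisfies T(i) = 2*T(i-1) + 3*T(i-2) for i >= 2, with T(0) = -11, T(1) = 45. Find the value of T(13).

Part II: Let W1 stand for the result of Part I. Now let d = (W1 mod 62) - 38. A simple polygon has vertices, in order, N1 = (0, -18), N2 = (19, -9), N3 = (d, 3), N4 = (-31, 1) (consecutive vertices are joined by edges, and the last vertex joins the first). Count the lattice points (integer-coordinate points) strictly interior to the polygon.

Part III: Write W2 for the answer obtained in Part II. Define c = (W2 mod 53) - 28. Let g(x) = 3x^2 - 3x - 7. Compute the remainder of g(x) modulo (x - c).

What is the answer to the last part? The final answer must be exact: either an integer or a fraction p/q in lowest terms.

623

Part I: T(2) = 2*(45) + 3*(-11) = 57; iterating: T(2)=57, T(3)=249, T(4)=669, T(5)=2085, T(6)=6177, T(7)=18609, T(8)=55749, T(9)=167325, T(10)=501897, T(11)=1505769, T(12)=4517229, T(13)=13551765; answer 13551765
Part II: W1 = 13551765; d = 15; cross terms: (0*-9 - 19*-18)=342, (19*3 - 15*-9)=192, (15*1 - -31*3)=108, (-31*-18 - 0*1)=558; twice the area = |1200| = 1200; area = 600; boundary points = 1 + 4 + 2 + 1 = 8; strictly interior points = area - boundary/2 + 1 = 597; answer 597
Part III: W2 = 597; c = -14; remainder = value at the root: 3*(-14)^2 - 3*(-14)^1 - 7 = (588) + (42) + (-7) = 623; answer 623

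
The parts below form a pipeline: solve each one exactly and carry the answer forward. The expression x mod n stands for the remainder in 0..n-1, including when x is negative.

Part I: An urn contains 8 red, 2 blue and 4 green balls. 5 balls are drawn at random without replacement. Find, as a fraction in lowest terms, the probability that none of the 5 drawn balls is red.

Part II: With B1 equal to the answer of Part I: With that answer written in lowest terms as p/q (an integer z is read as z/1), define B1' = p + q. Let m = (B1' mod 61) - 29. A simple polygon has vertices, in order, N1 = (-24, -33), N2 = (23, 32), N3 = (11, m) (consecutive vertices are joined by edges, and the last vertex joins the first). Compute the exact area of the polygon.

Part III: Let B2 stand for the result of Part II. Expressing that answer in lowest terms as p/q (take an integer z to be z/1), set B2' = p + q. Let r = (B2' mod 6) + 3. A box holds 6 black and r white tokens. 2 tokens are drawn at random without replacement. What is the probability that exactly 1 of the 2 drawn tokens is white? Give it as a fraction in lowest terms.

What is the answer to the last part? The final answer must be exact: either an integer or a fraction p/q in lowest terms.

48/91

Part I: total draws C(14,5) = 2002; favorable C(6,5) = 6; P = 3/1001; answer 3/1001
Part II: B1 = 3/1001; threaded value p + q = 1004; m = -1; cross terms: (-24*32 - 23*-33)=-9, (23*-1 - 11*32)=-375, (11*-33 - -24*-1)=-387; twice the area = |-771| = 771; area = 771/2; answer 771/2
Part III: B2 = 771/2; threaded value p + q = 773; r = 8; total draws C(14,2) = 91; favorable C(8,1)*C(6,1) = 48; P = 48/91; answer 48/91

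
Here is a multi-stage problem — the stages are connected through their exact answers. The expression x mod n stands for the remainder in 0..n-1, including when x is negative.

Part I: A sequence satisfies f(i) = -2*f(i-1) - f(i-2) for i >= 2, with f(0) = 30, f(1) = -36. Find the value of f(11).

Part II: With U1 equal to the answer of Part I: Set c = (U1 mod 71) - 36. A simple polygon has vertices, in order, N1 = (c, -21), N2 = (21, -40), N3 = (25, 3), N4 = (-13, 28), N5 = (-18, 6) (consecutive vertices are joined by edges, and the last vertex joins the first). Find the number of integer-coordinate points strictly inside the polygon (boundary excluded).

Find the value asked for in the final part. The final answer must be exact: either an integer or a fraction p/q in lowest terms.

Part I: f(2) = -2*(-36) - 1*(30) = 42; iterating: f(2)=42, f(3)=-48, f(4)=54, f(5)=-60, f(6)=66, f(7)=-72, f(8)=78, f(9)=-84, f(10)=90, f(11)=-96; answer -96
Part II: U1 = -96; c = 10; cross terms: (10*-40 - 21*-21)=41, (21*3 - 25*-40)=1063, (25*28 - -13*3)=739, (-13*6 - -18*28)=426, (-18*-21 - 10*6)=318; twice the area = |2587| = 2587; area = 2587/2; boundary points = 1 + 1 + 1 + 1 + 1 = 5; strictly interior points = area - boundary/2 + 1 = 1292; answer 1292

1292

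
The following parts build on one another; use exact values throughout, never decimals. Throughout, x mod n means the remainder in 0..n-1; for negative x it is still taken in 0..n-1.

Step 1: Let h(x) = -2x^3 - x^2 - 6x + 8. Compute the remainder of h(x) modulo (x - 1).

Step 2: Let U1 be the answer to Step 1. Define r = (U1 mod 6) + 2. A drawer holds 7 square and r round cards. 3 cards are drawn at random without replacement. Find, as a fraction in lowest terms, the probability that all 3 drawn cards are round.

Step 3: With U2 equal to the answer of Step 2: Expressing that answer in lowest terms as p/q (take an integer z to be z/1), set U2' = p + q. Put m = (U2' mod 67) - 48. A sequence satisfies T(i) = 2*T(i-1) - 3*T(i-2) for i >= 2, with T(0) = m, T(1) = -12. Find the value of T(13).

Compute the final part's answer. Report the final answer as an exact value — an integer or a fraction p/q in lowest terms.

Step 1: remainder = value at the root: -2*(1)^3 - 1*(1)^2 - 6*(1)^1 + 8 = (-2) + (-1) + (-6) + (8) = -1; answer -1
Step 2: U1 = -1; r = 7; total draws C(14,3) = 364; favorable C(7,3) = 35; P = 5/52; answer 5/52
Step 3: U2 = 5/52; threaded value p + q = 57; m = 9; T(2) = 2*(-12) - 3*(9) = -51; iterating: T(2)=-51, T(3)=-66, T(4)=21, T(5)=240, T(6)=417, T(7)=114, T(8)=-1023, T(9)=-2388, T(10)=-1707, T(11)=3750, T(12)=12621, T(13)=13992; answer 13992

13992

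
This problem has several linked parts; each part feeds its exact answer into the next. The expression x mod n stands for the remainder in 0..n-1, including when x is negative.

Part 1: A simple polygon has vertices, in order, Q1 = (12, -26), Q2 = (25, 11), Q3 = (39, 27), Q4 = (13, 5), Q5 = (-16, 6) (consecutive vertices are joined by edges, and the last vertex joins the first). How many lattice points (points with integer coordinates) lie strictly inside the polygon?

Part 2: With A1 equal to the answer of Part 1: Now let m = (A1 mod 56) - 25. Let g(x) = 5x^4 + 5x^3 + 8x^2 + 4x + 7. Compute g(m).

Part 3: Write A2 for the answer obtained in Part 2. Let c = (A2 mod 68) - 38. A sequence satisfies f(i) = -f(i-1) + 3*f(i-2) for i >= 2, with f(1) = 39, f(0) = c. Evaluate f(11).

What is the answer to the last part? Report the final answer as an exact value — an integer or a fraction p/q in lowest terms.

170700

Part 1: cross terms: (12*11 - 25*-26)=782, (25*27 - 39*11)=246, (39*5 - 13*27)=-156, (13*6 - -16*5)=158, (-16*-26 - 12*6)=344; twice the area = |1374| = 1374; area = 687; boundary points = 1 + 2 + 2 + 1 + 4 = 10; strictly interior points = area - boundary/2 + 1 = 683; answer 683
Part 2: A1 = 683; m = -14; 5*(-14)^4 + 5*(-14)^3 + 8*(-14)^2 + 4*(-14)^1 + 7 = (192080) + (-13720) + (1568) + (-56) + (7) = 179879; answer 179879
Part 3: A2 = 179879; c = -19; f(2) = -1*(39) + 3*(-19) = -96; iterating: f(2)=-96, f(3)=213, f(4)=-501, f(5)=1140, f(6)=-2643, f(7)=6063, f(8)=-13992, f(9)=32181, f(10)=-74157, f(11)=170700; answer 170700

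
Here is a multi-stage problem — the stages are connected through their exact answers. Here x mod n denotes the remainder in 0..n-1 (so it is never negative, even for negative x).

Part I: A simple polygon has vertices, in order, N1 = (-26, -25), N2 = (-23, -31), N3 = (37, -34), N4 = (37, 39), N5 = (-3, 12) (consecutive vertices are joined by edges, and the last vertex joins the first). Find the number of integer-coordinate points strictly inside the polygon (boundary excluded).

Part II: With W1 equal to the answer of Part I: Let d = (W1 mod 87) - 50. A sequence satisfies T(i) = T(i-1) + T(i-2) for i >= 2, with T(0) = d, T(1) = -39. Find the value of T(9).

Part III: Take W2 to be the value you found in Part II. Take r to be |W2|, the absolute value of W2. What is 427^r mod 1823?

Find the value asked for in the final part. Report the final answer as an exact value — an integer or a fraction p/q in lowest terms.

Part I: cross terms: (-26*-31 - -23*-25)=231, (-23*-34 - 37*-31)=1929, (37*39 - 37*-34)=2701, (37*12 - -3*39)=561, (-3*-25 - -26*12)=387; twice the area = |5809| = 5809; area = 5809/2; boundary points = 3 + 3 + 73 + 1 + 1 = 81; strictly interior points = area - boundary/2 + 1 = 2865; answer 2865
Part II: W1 = 2865; d = 31; T(2) = 1*(-39) + 1*(31) = -8; iterating: T(2)=-8, T(3)=-47, T(4)=-55, T(5)=-102, T(6)=-157, T(7)=-259, T(8)=-416, T(9)=-675; answer -675
Part III: W2 = -675; r = 675; squarings mod 1823: 427^1=427, 427^2=29, 427^4=841, 427^8=1780, 427^16=26, 427^32=676, 427^64=1226, 427^128=924, 427^256=612, 427^512=829; 427^675 = 427^1 * 427^2 * 427^32 * 427^128 * 427^512 = 423 (mod 1823); answer 423

423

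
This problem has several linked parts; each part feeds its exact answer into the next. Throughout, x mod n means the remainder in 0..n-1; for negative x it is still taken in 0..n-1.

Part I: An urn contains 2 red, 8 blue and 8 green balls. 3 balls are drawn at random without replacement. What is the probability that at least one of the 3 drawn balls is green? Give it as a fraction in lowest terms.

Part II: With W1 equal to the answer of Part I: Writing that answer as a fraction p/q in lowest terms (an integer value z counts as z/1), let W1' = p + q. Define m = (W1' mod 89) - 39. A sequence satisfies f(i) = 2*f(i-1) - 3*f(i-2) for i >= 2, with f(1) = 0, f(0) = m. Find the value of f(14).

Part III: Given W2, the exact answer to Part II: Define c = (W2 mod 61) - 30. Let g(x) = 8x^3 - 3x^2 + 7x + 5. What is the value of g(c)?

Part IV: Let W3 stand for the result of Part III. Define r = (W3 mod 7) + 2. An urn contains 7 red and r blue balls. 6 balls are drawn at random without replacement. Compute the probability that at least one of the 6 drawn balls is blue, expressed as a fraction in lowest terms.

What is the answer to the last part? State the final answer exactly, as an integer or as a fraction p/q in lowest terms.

131/132

Part I: total draws C(18,3) = 816; complement C(10,3) = 120; favorable 816 - 120 = 696; P = 29/34; answer 29/34
Part II: W1 = 29/34; threaded value p + q = 63; m = 24; f(2) = 2*(0) - 3*(24) = -72; iterating: f(2)=-72, f(3)=-144, f(4)=-72, f(5)=288, f(6)=792, f(7)=720, f(8)=-936, f(9)=-4032, f(10)=-5256, f(11)=1584, f(12)=18936, f(13)=33120, f(14)=9432; answer 9432
Part III: W2 = 9432; c = 8; 8*(8)^3 - 3*(8)^2 + 7*(8)^1 + 5 = (4096) + (-192) + (56) + (5) = 3965; answer 3965
Part IV: W3 = 3965; r = 5; total draws C(12,6) = 924; complement C(7,6) = 7; favorable 924 - 7 = 917; P = 131/132; answer 131/132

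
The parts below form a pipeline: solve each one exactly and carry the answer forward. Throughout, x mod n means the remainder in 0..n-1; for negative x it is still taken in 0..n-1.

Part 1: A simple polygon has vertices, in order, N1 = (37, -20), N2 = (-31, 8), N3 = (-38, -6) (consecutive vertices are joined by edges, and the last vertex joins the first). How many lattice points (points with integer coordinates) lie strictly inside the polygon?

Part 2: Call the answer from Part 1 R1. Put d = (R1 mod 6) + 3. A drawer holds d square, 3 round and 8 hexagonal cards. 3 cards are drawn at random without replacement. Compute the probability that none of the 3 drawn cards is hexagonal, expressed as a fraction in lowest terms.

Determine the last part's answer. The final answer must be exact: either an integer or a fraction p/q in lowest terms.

55/323

Part 1: cross terms: (37*8 - -31*-20)=-324, (-31*-6 - -38*8)=490, (-38*-20 - 37*-6)=982; twice the area = |1148| = 1148; area = 574; boundary points = 4 + 7 + 1 = 12; strictly interior points = area - boundary/2 + 1 = 569; answer 569
Part 2: R1 = 569; d = 8; total draws C(19,3) = 969; favorable C(11,3) = 165; P = 55/323; answer 55/323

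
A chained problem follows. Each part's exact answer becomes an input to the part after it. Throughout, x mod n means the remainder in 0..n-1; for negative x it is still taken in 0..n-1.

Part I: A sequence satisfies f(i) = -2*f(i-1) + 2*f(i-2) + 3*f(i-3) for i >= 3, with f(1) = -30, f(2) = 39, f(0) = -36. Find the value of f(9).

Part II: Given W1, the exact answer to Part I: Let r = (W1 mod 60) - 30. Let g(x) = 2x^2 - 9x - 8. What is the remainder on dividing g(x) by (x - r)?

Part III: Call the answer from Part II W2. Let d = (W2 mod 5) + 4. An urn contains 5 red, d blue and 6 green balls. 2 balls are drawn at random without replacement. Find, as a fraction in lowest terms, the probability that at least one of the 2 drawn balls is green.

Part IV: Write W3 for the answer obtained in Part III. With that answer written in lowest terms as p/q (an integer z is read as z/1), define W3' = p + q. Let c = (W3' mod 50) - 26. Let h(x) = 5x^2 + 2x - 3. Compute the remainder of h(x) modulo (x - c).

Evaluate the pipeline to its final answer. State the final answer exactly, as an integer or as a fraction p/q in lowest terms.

Part I: f(3) = -2*(39) + 2*(-30) + 3*(-36) = -246; iterating: f(3)=-246, f(4)=480, f(5)=-1335, f(6)=2892, f(7)=-7014, f(8)=15807, f(9)=-36966; answer -36966
Part II: W1 = -36966; r = 24; remainder = value at the root: 2*(24)^2 - 9*(24)^1 - 8 = (1152) + (-216) + (-8) = 928; answer 928
Part III: W2 = 928; d = 7; total draws C(18,2) = 153; complement C(12,2) = 66; favorable 153 - 66 = 87; P = 29/51; answer 29/51
Part IV: W3 = 29/51; threaded value p + q = 80; c = 4; remainder = value at the root: 5*(4)^2 + 2*(4)^1 - 3 = (80) + (8) + (-3) = 85; answer 85

85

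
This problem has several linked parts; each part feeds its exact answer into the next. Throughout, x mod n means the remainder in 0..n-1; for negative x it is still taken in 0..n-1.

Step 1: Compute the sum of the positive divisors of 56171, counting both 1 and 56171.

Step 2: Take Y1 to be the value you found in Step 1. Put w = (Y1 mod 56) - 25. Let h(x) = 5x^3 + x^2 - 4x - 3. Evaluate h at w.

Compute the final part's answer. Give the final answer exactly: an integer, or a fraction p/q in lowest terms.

-45783

Step 1: 56171 is prime, so its only divisors are 1 and 56171; sigma = 1 + 56171 = 56172; answer 56172
Step 2: Y1 = 56172; w = -21; 5*(-21)^3 + 1*(-21)^2 - 4*(-21)^1 - 3 = (-46305) + (441) + (84) + (-3) = -45783; answer -45783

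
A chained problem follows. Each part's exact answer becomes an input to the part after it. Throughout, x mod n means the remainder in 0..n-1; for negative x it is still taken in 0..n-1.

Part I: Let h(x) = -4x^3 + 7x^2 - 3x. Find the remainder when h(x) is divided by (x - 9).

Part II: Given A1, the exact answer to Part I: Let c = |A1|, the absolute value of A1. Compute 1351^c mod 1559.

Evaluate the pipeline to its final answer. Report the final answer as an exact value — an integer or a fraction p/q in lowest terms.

Part I: remainder = value at the root: -4*(9)^3 + 7*(9)^2 - 3*(9)^1 = (-2916) + (567) + (-27) = -2376; answer -2376
Part II: A1 = -2376; c = 2376; squarings mod 1559: 1351^1=1351, 1351^2=1171, 1351^4=880, 1351^8=1136, 1351^16=1203, 1351^32=457, 1351^64=1502, 1351^128=131, 1351^256=12, 1351^512=144, 1351^1024=469, 1351^2048=142; 1351^2376 = 1351^8 * 1351^64 * 1351^256 * 1351^2048 = 817 (mod 1559); answer 817

817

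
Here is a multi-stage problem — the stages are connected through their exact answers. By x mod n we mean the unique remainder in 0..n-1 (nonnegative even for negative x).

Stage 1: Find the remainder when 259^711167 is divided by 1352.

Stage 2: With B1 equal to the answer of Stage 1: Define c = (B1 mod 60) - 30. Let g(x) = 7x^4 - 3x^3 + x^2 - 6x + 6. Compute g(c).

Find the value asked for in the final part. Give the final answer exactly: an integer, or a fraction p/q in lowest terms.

2687981

Stage 1: squarings mod 1352: 259^1=259, 259^2=833, 259^4=313, 259^8=625, 259^16=1249, 259^32=1145, 259^64=937, 259^128=521, 259^256=1041, 259^512=729, 259^1024=105, 259^2048=209, 259^4096=417, 259^8192=833, 259^16384=313, 259^32768=625, 259^65536=1249, 259^131072=1145, 259^262144=937, 259^524288=521; 259^711167 = 259^1 * 259^2 * 259^4 * 259^8 * 259^16 * 259^32 * 259^64 * 259^128 * 259^256 * 259^2048 * 259^4096 * 259^16384 * 259^32768 * 259^131072 * 259^524288 = 1195 (mod 1352); answer 1195
Stage 2: B1 = 1195; c = 25; 7*(25)^4 - 3*(25)^3 + 1*(25)^2 - 6*(25)^1 + 6 = (2734375) + (-46875) + (625) + (-150) + (6) = 2687981; answer 2687981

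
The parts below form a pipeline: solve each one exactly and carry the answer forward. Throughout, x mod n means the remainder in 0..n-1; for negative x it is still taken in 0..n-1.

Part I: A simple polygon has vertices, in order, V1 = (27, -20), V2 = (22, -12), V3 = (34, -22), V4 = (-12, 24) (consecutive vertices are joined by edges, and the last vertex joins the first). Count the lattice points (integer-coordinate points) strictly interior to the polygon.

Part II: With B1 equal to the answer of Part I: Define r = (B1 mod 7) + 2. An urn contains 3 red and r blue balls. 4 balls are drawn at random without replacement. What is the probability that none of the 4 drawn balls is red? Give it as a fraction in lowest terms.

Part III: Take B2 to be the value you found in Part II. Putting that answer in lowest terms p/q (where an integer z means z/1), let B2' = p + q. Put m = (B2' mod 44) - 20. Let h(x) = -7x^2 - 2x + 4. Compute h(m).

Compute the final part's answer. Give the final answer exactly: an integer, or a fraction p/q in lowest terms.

Part I: cross terms: (27*-12 - 22*-20)=116, (22*-22 - 34*-12)=-76, (34*24 - -12*-22)=552, (-12*-20 - 27*24)=-408; twice the area = |184| = 184; area = 92; boundary points = 1 + 2 + 46 + 1 = 50; strictly interior points = area - boundary/2 + 1 = 68; answer 68
Part II: B1 = 68; r = 7; total draws C(10,4) = 210; favorable C(7,4) = 35; P = 1/6; answer 1/6
Part III: B2 = 1/6; threaded value p + q = 7; m = -13; -7*(-13)^2 - 2*(-13)^1 + 4 = (-1183) + (26) + (4) = -1153; answer -1153

-1153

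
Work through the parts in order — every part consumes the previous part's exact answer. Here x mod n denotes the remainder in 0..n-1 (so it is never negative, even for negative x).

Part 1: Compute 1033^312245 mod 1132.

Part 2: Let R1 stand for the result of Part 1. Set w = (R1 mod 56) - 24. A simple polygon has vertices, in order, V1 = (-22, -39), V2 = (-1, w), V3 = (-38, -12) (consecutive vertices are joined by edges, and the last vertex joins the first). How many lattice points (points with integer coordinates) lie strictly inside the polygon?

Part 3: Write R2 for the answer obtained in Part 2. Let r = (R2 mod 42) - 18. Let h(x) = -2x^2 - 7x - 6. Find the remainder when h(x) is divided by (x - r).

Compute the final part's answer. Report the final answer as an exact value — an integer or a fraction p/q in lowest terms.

-10

Part 1: squarings mod 1132: 1033^1=1033, 1033^2=745, 1033^4=345, 1033^8=165, 1033^16=57, 1033^32=985, 1033^64=101, 1033^128=13, 1033^256=169, 1033^512=261, 1033^1024=201, 1033^2048=781, 1033^4096=945, 1033^8192=1009, 1033^16384=413, 1033^32768=769, 1033^65536=457, 1033^131072=561, 1033^262144=25; 1033^312245 = 1033^1 * 1033^4 * 1033^16 * 1033^32 * 1033^128 * 1033^256 * 1033^512 * 1033^16384 * 1033^32768 * 1033^262144 = 209 (mod 1132); answer 209
Part 2: R1 = 209; w = 17; cross terms: (-22*17 - -1*-39)=-413, (-1*-12 - -38*17)=658, (-38*-39 - -22*-12)=1218; twice the area = |1463| = 1463; area = 1463/2; boundary points = 7 + 1 + 1 = 9; strictly interior points = area - boundary/2 + 1 = 728; answer 728
Part 3: R2 = 728; r = -4; remainder = value at the root: -2*(-4)^2 - 7*(-4)^1 - 6 = (-32) + (28) + (-6) = -10; answer -10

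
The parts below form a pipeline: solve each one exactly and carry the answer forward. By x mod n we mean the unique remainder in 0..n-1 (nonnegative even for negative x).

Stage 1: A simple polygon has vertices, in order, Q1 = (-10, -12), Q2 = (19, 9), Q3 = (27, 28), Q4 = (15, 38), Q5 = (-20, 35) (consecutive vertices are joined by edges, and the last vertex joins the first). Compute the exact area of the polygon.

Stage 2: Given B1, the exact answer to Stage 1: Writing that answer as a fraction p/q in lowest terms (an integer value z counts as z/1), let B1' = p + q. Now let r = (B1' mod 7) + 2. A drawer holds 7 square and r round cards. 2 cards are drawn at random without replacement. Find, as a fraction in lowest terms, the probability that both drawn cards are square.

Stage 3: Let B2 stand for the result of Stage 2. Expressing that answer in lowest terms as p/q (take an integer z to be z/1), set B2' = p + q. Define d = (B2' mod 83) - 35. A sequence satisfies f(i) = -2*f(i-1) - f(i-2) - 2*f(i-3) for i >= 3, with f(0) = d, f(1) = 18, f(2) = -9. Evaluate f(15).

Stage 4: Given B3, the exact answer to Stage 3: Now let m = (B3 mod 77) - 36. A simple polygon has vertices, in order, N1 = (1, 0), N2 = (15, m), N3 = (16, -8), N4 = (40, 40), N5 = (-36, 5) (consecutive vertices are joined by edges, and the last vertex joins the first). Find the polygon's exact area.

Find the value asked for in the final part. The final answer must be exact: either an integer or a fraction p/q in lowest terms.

2775/2

Stage 1: cross terms: (-10*9 - 19*-12)=138, (19*28 - 27*9)=289, (27*38 - 15*28)=606, (15*35 - -20*38)=1285, (-20*-12 - -10*35)=590; twice the area = |2908| = 2908; area = 1454; answer 1454
Stage 2: B1 = 1454; threaded value p + q = 1455; r = 8; total draws C(15,2) = 105; favorable C(7,2) = 21; P = 1/5; answer 1/5
Stage 3: B2 = 1/5; threaded value p + q = 6; d = -29; f(3) = -2*(-9) - 1*(18) - 2*(-29) = 58; iterating: f(3)=58, f(4)=-143, f(5)=246, f(6)=-465, f(7)=970, f(8)=-1967, f(9)=3894, f(10)=-7761, f(11)=15562, f(12)=-31151, f(13)=62262, f(14)=-124497, f(15)=249034; answer 249034
Stage 4: B3 = 249034; m = -20; cross terms: (1*-20 - 15*0)=-20, (15*-8 - 16*-20)=200, (16*40 - 40*-8)=960, (40*5 - -36*40)=1640, (-36*0 - 1*5)=-5; twice the area = |2775| = 2775; area = 2775/2; answer 2775/2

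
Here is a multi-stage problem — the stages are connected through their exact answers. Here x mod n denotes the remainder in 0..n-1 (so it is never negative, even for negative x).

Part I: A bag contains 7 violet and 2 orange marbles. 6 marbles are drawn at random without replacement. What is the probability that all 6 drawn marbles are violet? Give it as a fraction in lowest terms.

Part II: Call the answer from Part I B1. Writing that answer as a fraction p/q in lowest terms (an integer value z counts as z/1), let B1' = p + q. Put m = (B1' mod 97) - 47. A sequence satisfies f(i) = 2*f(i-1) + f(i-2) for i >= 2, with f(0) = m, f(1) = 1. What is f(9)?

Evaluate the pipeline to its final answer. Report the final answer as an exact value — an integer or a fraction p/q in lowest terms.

-12887

Part I: total draws C(9,6) = 84; favorable C(7,6) = 7; P = 1/12; answer 1/12
Part II: B1 = 1/12; threaded value p + q = 13; m = -34; f(2) = 2*(1) + 1*(-34) = -32; iterating: f(2)=-32, f(3)=-63, f(4)=-158, f(5)=-379, f(6)=-916, f(7)=-2211, f(8)=-5338, f(9)=-12887; answer -12887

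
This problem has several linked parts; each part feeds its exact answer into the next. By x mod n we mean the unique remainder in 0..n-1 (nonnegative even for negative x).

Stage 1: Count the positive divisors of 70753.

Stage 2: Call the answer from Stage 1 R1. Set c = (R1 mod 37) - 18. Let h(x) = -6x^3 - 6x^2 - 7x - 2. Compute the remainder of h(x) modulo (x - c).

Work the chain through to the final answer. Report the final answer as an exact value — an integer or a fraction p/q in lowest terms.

23150

Stage 1: 70753 is prime, so its only divisors are 1 and 70753; count = 2; answer 2
Stage 2: R1 = 2; c = -16; remainder = value at the root: -6*(-16)^3 - 6*(-16)^2 - 7*(-16)^1 - 2 = (24576) + (-1536) + (112) + (-2) = 23150; answer 23150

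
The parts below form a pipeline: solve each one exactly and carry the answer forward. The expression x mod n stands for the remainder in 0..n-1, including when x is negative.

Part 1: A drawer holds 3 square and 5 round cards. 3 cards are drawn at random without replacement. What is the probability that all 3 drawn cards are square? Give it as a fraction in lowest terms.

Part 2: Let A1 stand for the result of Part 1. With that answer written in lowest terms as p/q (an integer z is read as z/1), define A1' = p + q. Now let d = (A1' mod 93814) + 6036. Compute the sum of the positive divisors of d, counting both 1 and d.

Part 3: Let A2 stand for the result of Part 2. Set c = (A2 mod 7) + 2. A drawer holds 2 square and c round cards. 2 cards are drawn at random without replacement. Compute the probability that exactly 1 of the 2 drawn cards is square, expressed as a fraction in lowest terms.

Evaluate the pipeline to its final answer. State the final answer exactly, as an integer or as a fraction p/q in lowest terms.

Part 1: total draws C(8,3) = 56; favorable C(3,3) = 1; P = 1/56; answer 1/56
Part 2: A1 = 1/56; threaded value p + q = 57; d = 6093; 6093 = 3^2 * 677; sigma = (1 + 3 + 9) * (1 + 677) = 13 * 678 = 8814; answer 8814
Part 3: A2 = 8814; c = 3; total draws C(5,2) = 10; favorable C(2,1)*C(3,1) = 6; P = 3/5; answer 3/5

3/5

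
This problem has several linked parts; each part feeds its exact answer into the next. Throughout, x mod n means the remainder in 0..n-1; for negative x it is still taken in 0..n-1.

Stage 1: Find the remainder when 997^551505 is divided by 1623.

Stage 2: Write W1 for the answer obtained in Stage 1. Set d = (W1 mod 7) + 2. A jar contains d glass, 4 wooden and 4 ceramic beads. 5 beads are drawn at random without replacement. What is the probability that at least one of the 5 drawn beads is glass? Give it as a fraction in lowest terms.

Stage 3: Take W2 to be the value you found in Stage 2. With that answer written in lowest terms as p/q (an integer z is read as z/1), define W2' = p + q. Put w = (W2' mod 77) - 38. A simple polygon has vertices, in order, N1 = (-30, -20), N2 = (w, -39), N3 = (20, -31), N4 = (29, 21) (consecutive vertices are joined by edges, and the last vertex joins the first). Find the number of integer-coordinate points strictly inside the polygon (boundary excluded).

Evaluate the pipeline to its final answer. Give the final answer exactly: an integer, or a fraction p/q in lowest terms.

Stage 1: squarings mod 1623: 997^1=997, 997^2=733, 997^4=76, 997^8=907, 997^16=1411, 997^32=1123, 997^64=58, 997^128=118, 997^256=940, 997^512=688, 997^1024=1051, 997^2048=961, 997^4096=34, 997^8192=1156, 997^16384=607, 997^32768=28, 997^65536=784, 997^131072=1162, 997^262144=1531, 997^524288=349; 997^551505 = 997^1 * 997^16 * 997^64 * 997^512 * 997^2048 * 997^8192 * 997^16384 * 997^524288 = 631 (mod 1623); answer 631
Stage 2: W1 = 631; d = 3; total draws C(11,5) = 462; complement C(8,5) = 56; favorable 462 - 56 = 406; P = 29/33; answer 29/33
Stage 3: W2 = 29/33; threaded value p + q = 62; w = 24; cross terms: (-30*-39 - 24*-20)=1650, (24*-31 - 20*-39)=36, (20*21 - 29*-31)=1319, (29*-20 - -30*21)=50; twice the area = |3055| = 3055; area = 3055/2; boundary points = 1 + 4 + 1 + 1 = 7; strictly interior points = area - boundary/2 + 1 = 1525; answer 1525

1525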